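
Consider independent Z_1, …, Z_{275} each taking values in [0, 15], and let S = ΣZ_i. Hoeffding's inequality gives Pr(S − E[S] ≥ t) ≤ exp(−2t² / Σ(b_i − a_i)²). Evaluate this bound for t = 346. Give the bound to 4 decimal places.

0.0209

Σ(b_i − a_i)² = 275·(15)² = 61875.
Exponent = 2·346²/61875 = 3.8696.
Bound = exp(−3.8696) = 0.02087.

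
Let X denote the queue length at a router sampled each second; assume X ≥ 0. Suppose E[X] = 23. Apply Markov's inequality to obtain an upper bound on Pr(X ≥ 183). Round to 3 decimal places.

0.126

Markov's inequality: for a non-negative random variable, Pr(X ≥ a) ≤ E[X]/a.
Here E[X] = 23 and a = 183, so the bound is 23/183 = 0.1257.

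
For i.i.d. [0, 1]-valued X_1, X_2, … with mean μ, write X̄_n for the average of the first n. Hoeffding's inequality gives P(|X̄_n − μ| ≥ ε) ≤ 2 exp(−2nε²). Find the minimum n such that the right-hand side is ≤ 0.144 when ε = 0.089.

167

Require 2·exp(−2nε²) ≤ 0.144, i.e. 2nε² ≥ ln(2/0.144) = 2.631089.
So n ≥ 2.631089 / (2·0.089²) = 166.083.
The smallest integer n is 167.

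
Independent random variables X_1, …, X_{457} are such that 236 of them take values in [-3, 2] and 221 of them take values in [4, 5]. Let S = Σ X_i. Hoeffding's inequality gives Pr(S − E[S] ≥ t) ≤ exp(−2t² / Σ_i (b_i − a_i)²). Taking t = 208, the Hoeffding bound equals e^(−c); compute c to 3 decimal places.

14.136

Σ(b_i − a_i)² = 236·5² + 221·1² = 6121.
c = 2t² / 6121 = 2·208² / 6121 = 14.1363.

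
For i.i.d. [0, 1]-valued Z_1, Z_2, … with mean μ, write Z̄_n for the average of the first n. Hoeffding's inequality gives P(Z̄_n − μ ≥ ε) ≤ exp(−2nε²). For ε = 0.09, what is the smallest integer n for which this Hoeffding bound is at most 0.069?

166

Require exp(−2nε²) ≤ 0.069, i.e. 2nε² ≥ ln(1/0.069) = 2.673649.
So n ≥ 2.673649 / (2·0.09²) = 165.040.
The smallest integer n is 166.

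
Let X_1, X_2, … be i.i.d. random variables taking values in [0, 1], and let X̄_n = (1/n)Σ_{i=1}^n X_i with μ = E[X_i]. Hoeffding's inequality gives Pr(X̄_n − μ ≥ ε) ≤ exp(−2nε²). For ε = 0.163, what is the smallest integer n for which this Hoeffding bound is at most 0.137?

38

Require exp(−2nε²) ≤ 0.137, i.e. 2nε² ≥ ln(1/0.137) = 1.987774.
So n ≥ 1.987774 / (2·0.163²) = 37.408.
The smallest integer n is 38.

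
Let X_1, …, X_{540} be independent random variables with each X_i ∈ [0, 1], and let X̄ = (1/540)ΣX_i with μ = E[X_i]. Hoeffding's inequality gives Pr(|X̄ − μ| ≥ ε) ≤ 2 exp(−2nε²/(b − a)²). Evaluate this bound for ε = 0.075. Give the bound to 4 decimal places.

Exponent: 2nε²/(b − a)² = 2·540·0.075² / 1² = 6.07500.
Bound = 2·exp(−6.07500) = 0.00460.

0.0046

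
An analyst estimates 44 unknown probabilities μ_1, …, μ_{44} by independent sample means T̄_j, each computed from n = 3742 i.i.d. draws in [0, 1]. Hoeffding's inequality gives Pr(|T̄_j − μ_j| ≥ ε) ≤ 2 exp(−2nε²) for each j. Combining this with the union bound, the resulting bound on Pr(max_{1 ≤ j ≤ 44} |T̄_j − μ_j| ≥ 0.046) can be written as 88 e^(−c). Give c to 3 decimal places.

15.836

Union bound over the 44 events: Pr(max_{1 ≤ j ≤ 44} |T̄_j − μ_j| ≥ 0.046) ≤ 44·2·exp(−2nε²) = 88 exp(−2·3742·0.046²).
So c = 2·3742·0.046² = 15.8361.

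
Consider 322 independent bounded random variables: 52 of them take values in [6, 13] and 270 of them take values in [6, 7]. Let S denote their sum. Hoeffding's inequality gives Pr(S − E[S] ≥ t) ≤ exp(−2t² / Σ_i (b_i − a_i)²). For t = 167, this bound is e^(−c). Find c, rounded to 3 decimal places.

19.793

Σ(b_i − a_i)² = 52·7² + 270·1² = 2818.
c = 2t² / 2818 = 2·167² / 2818 = 19.7935.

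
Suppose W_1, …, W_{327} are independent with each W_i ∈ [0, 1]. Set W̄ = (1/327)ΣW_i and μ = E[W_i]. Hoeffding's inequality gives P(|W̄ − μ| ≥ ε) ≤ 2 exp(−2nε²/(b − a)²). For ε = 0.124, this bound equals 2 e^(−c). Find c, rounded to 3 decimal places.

c = 2nε²/(b − a)² = 2·327·0.124² / 1² = 10.0559.

10.056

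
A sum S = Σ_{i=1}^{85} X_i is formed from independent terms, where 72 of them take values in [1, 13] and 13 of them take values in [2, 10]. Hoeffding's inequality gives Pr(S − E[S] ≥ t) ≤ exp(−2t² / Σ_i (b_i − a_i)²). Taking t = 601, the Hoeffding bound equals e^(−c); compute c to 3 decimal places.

Σ(b_i − a_i)² = 72·12² + 13·8² = 11200.
c = 2t² / 11200 = 2·601² / 11200 = 64.5002.

64.500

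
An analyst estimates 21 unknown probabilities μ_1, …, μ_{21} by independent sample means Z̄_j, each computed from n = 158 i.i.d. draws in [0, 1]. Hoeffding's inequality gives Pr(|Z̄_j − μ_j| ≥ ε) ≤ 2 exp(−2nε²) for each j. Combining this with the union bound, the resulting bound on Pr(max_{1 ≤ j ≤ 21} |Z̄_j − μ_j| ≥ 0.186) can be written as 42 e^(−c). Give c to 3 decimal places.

Union bound over the 21 events: Pr(max_{1 ≤ j ≤ 21} |Z̄_j − μ_j| ≥ 0.186) ≤ 21·2·exp(−2nε²) = 42 exp(−2·158·0.186²).
So c = 2·158·0.186² = 10.9323.

10.932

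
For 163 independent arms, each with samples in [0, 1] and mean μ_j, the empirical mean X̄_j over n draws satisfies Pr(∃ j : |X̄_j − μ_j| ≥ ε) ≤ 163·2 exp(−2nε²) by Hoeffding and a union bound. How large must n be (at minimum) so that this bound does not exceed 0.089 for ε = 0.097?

Need 2·163·exp(−2nε²) ≤ 0.089, i.e. exp(−2nε²) ≤ 0.089/326.
So 2nε² ≥ ln(326/0.089) = 8.206016.
Hence n ≥ 8.206016/(2·0.097²) = 436.073.
The smallest integer n is 437.

437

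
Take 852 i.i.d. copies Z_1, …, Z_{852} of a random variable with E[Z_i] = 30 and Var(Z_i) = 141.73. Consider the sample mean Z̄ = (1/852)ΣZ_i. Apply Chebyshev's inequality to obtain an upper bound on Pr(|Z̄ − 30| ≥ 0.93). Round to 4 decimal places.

Var(Z̄) = Var(Z_i)/n = 141.73/852 = 0.16635.
Chebyshev: Pr(|Z̄ − 30| ≥ 0.93) ≤ Var(Z̄)/(0.93)² = 141.73/(852·0.93²) = 0.1923.

0.1923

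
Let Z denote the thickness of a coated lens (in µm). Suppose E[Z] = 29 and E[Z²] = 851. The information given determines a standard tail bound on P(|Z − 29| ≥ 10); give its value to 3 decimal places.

0.100

The first two moments determine the variance, so Chebyshev's inequality is the sharpest standard bound available.
Var(Z) = E[Z²] − (E[Z])² = 851 − 841 = 10.
Chebyshev's inequality: P(|Z − μ| ≥ t) ≤ Var(Z)/t² = 10/100 = 0.1000.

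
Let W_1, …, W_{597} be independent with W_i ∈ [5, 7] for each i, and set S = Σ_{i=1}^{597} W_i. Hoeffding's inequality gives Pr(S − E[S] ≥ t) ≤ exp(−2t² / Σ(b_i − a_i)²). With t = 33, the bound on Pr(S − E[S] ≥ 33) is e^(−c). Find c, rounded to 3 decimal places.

Σ(b_i − a_i)² = 597·(2)² = 2388.
c = 2t²/2388 = 2·33²/2388 = 0.9121.

0.912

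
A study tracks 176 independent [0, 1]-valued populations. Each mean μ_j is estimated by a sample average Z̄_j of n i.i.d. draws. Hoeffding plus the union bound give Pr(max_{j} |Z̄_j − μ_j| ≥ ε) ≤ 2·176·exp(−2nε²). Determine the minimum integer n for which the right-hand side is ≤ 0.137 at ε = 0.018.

12117

Need 2·176·exp(−2nε²) ≤ 0.137, i.e. exp(−2nε²) ≤ 0.137/352.
So 2nε² ≥ ln(352/0.137) = 7.851406.
Hence n ≥ 7.851406/(2·0.018²) = 12116.367.
The smallest integer n is 12117.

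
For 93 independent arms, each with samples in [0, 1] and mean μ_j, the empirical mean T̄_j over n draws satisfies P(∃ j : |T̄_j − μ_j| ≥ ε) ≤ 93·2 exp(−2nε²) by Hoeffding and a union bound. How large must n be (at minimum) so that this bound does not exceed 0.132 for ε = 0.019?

10043

Need 2·93·exp(−2nε²) ≤ 0.132, i.e. exp(−2nε²) ≤ 0.132/186.
So 2nε² ≥ ln(186/0.132) = 7.250700.
Hence n ≥ 7.250700/(2·0.019²) = 10042.521.
The smallest integer n is 10043.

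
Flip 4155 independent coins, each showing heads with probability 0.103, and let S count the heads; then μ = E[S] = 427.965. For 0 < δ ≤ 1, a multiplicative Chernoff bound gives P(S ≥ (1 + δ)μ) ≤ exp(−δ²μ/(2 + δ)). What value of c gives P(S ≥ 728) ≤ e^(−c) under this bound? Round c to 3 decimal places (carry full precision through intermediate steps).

Write 728 = (1 + δ)μ, so δ = 728/427.965 − 1 = 0.7010737…
Then the exponent is δ²μ/(2 + δ) = (728 − μ)² / (μ·(2 + δ)) = 77.875196.

77.875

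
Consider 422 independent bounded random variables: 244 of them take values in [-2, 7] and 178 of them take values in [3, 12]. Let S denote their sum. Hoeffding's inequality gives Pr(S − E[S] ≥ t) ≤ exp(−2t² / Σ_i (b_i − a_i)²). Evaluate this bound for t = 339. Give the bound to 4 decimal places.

0.0012

Σ(b_i − a_i)² = 244·9² + 178·9² = 34182.
Exponent = 2·339² / 34182 = 6.72407.
Bound = exp(−6.72407) = 0.00120.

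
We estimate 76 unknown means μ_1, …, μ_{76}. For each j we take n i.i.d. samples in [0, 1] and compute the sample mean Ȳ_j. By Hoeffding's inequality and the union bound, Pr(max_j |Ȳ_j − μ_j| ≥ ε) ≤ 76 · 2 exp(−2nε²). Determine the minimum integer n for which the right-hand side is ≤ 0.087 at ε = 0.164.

Need 2·76·exp(−2nε²) ≤ 0.087, i.e. exp(−2nε²) ≤ 0.087/152.
So 2nε² ≥ ln(152/0.087) = 7.465728.
Hence n ≥ 7.465728/(2·0.164²) = 138.789.
The smallest integer n is 139.

139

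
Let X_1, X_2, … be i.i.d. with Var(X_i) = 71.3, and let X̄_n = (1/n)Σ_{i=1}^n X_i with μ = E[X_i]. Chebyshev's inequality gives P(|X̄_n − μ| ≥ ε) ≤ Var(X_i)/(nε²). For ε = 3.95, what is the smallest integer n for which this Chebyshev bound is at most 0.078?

Require 71.3/(n·3.95²) ≤ 0.078, i.e. n ≥ 71.3/(0.078·3.95²) = 58.587.
The smallest integer n is 59.

59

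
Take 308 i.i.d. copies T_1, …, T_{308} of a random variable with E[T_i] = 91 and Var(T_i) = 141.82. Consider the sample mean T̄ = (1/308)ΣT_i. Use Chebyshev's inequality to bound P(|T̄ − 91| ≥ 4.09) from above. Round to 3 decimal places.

Var(T̄) = Var(T_i)/n = 141.82/308 = 0.46045.
Chebyshev: P(|T̄ − 91| ≥ 4.09) ≤ Var(T̄)/(4.09)² = 141.82/(308·4.09²) = 0.0275.

0.028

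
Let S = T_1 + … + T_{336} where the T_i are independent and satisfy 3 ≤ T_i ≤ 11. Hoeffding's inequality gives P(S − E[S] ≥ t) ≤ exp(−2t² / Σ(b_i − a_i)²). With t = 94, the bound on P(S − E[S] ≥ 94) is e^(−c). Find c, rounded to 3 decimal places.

Σ(b_i − a_i)² = 336·(8)² = 21504.
c = 2t²/21504 = 2·94²/21504 = 0.8218.

0.822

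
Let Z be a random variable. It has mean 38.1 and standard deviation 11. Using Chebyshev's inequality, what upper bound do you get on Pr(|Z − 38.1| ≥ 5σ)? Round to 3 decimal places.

Chebyshev: Pr(|Z − μ| ≥ t) ≤ Var(Z)/t².
Var(Z) = σ² = 11² = 121.
t = 5·11 = 55.
Bound = 121 / 3025 = 0.0400.

0.040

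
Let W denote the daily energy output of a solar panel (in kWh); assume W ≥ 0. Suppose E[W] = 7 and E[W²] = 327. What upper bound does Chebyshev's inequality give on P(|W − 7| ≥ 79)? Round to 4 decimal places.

0.0445

Var(W) = E[W²] − (E[W])² = 327 − 49 = 278.
Chebyshev's inequality: P(|W − μ| ≥ t) ≤ Var(W)/t² = 278/6241 = 0.0445.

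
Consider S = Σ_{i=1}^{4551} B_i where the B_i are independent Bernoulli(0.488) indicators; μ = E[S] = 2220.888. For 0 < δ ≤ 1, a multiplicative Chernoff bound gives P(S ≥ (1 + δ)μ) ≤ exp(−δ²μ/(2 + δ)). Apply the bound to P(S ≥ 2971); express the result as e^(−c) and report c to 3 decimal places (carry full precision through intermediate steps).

108.374

Write 2971 = (1 + δ)μ, so δ = 2971/2220.888 − 1 = 0.3377532…
Then the exponent is δ²μ/(2 + δ) = (2971 − μ)² / (μ·(2 + δ)) = 108.374451.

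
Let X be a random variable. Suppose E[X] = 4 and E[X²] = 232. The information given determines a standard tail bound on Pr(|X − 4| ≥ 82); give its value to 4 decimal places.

0.0321

The first two moments determine the variance, so Chebyshev's inequality is the sharpest standard bound available.
Var(X) = E[X²] − (E[X])² = 232 − 16 = 216.
Chebyshev's inequality: Pr(|X − μ| ≥ t) ≤ Var(X)/t² = 216/6724 = 0.0321.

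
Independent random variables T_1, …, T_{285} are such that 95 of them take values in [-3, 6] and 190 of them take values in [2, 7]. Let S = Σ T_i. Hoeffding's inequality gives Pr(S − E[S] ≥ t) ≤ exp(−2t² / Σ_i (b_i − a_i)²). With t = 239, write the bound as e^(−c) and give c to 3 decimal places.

9.180

Σ(b_i − a_i)² = 95·9² + 190·5² = 12445.
c = 2t² / 12445 = 2·239² / 12445 = 9.1798.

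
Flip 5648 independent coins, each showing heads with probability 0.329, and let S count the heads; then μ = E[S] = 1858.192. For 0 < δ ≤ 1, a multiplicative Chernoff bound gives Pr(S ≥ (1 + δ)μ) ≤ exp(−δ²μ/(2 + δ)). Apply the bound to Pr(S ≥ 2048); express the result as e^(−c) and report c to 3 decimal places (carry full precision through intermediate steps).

9.223

Write 2048 = (1 + δ)μ, so δ = 2048/1858.192 − 1 = 0.1021466…
Then the exponent is δ²μ/(2 + δ) = (2048 − μ)² / (μ·(2 + δ)) = 9.223069.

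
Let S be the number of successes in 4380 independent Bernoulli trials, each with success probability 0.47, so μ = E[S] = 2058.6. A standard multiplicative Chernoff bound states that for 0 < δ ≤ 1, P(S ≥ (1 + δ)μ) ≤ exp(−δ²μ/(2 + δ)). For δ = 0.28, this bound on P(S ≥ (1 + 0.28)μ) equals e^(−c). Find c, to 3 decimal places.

c = δ²μ/(2 + δ) = 0.28²·2058.6/(2 + 0.28) = 70.7869.

70.787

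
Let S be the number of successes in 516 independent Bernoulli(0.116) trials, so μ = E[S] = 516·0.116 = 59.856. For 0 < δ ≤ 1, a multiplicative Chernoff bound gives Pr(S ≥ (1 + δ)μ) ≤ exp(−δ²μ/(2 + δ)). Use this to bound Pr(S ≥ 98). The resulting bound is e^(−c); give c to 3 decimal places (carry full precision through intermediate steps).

Write 98 = (1 + δ)μ, so δ = 98/59.856 − 1 = 0.6372628…
Then the exponent is δ²μ/(2 + δ) = (98 − μ)² / (μ·(2 + δ)) = 9.217038.

9.217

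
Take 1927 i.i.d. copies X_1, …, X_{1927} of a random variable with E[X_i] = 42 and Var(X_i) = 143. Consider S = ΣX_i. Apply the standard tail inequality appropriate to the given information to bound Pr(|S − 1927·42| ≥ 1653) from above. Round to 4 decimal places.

With mean and variance of each term known, Chebyshev's inequality bounds the deviation of the sum (or sample mean).
Var(S) = n·Var(X_i) = 1927·143 = 275561.
Chebyshev: Pr(|S − 1927·42| ≥ 1653) ≤ Var(S)/1653² = 275561/2732409 = 0.1008.

0.1008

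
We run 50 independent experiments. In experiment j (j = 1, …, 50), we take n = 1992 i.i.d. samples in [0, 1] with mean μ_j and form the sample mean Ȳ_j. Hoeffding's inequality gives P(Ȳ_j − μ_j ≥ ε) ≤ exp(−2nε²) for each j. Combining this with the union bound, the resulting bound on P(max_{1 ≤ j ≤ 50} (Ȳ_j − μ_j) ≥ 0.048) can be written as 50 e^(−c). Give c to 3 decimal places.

Union bound over the 50 events: P(max_{1 ≤ j ≤ 50} (Ȳ_j − μ_j) ≥ 0.048) ≤ 50·exp(−2nε²) = 50 exp(−2·1992·0.048²).
So c = 2·1992·0.048² = 9.1791.

9.179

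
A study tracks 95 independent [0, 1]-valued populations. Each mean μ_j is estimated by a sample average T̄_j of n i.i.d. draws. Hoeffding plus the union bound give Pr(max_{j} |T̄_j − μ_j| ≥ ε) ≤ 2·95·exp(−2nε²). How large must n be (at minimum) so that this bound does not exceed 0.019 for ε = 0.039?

3028

Need 2·95·exp(−2nε²) ≤ 0.019, i.e. exp(−2nε²) ≤ 0.019/190.
So 2nε² ≥ ln(190/0.019) = 9.210340.
Hence n ≥ 9.210340/(2·0.039²) = 3027.725.
The smallest integer n is 3028.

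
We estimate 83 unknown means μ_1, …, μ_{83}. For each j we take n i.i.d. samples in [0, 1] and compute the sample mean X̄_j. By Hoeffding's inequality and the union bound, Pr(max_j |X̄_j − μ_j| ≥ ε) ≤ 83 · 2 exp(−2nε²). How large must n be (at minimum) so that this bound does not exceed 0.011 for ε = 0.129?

290

Need 2·83·exp(−2nε²) ≤ 0.011, i.e. exp(−2nε²) ≤ 0.011/166.
So 2nε² ≥ ln(166/0.011) = 9.621848.
Hence n ≥ 9.621848/(2·0.129²) = 289.101.
The smallest integer n is 290.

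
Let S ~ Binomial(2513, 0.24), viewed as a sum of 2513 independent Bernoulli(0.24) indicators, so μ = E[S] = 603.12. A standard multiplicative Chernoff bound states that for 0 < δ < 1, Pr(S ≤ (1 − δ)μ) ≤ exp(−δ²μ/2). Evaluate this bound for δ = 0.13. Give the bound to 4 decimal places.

Exponent = δ²μ/2 = 0.13²·603.12/2 = 5.0964.
Bound = exp(−5.0964) = 0.00612.

0.0061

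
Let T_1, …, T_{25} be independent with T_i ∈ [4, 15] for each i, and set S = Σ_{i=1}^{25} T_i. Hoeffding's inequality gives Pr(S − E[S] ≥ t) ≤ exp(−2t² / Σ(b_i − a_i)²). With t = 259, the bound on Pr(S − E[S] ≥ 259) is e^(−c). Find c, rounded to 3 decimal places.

Σ(b_i − a_i)² = 25·(11)² = 3025.
c = 2t²/3025 = 2·259²/3025 = 44.3511.

44.351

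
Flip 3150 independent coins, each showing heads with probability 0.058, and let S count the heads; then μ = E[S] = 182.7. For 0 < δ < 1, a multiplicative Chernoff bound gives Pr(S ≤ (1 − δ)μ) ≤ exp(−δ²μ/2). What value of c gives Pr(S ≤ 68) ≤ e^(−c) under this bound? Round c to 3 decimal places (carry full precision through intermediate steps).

36.005

Write 68 = (1 − δ)μ, so δ = 1 − 68/182.7 = 0.6278051…
Then the exponent is δ²μ/2 = (μ − 68)²/(2μ) = 36.004625.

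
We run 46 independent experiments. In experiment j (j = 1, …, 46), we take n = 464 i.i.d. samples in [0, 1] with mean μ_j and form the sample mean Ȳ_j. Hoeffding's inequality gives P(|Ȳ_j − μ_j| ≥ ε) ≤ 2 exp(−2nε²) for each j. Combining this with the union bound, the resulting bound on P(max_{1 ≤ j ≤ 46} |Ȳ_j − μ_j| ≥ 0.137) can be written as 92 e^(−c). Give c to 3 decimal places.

Union bound over the 46 events: P(max_{1 ≤ j ≤ 46} |Ȳ_j − μ_j| ≥ 0.137) ≤ 46·2·exp(−2nε²) = 92 exp(−2·464·0.137²).
So c = 2·464·0.137² = 17.4176.

17.418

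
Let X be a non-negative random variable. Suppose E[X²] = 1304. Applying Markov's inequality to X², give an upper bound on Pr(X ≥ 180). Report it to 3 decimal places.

0.040

Since X ≥ 0, the event {X ≥ 180} is the same as {X² ≥ 32400}.
Markov's inequality applied to X² gives Pr(X² ≥ 32400) ≤ E[X²]/32400 = 1304/32400 = 0.0402.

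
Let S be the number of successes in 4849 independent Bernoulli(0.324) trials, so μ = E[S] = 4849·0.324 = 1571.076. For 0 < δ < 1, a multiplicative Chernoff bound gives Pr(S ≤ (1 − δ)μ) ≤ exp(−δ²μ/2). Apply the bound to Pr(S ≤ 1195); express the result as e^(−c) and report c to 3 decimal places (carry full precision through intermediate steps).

45.012

Write 1195 = (1 − δ)μ, so δ = 1 − 1195/1571.076 = 0.2393748…
Then the exponent is δ²μ/2 = (μ − 1195)²/(2μ) = 45.011558.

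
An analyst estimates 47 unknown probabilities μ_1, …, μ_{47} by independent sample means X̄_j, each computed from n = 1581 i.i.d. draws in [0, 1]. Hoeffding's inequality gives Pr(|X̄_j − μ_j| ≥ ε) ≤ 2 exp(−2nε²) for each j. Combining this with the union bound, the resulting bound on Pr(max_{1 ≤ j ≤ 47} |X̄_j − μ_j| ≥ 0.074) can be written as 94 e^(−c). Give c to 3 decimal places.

17.315

Union bound over the 47 events: Pr(max_{1 ≤ j ≤ 47} |X̄_j − μ_j| ≥ 0.074) ≤ 47·2·exp(−2nε²) = 94 exp(−2·1581·0.074²).
So c = 2·1581·0.074² = 17.3151.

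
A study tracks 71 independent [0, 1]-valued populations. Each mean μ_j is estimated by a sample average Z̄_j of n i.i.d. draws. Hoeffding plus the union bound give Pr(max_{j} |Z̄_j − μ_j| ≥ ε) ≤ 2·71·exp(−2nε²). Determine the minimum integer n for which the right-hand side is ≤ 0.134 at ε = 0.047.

1577

Need 2·71·exp(−2nε²) ≤ 0.134, i.e. exp(−2nε²) ≤ 0.134/142.
So 2nε² ≥ ln(142/0.134) = 6.965743.
Hence n ≥ 6.965743/(2·0.047²) = 1576.673.
The smallest integer n is 1577.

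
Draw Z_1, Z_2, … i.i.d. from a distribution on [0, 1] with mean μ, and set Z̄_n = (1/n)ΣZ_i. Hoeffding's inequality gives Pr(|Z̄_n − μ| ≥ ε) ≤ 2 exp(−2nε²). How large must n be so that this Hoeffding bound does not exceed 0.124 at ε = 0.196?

Require 2·exp(−2nε²) ≤ 0.124, i.e. 2nε² ≥ ln(2/0.124) = 2.780621.
So n ≥ 2.780621 / (2·0.196²) = 36.191.
The smallest integer n is 37.

37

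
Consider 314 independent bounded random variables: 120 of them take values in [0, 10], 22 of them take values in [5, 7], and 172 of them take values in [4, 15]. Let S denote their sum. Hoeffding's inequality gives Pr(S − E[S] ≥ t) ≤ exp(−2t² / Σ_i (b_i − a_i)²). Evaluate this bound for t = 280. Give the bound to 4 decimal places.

0.0085

Σ(b_i − a_i)² = 120·10² + 22·2² + 172·11² = 32900.
Exponent = 2·280² / 32900 = 4.76596.
Bound = exp(−4.76596) = 0.00851.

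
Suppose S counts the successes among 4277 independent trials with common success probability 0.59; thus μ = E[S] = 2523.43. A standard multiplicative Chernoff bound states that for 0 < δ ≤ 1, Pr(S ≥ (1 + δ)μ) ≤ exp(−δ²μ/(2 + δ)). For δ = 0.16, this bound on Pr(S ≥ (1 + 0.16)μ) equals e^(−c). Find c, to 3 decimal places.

c = δ²μ/(2 + δ) = 0.16²·2523.43/(2 + 0.16) = 29.9073.

29.907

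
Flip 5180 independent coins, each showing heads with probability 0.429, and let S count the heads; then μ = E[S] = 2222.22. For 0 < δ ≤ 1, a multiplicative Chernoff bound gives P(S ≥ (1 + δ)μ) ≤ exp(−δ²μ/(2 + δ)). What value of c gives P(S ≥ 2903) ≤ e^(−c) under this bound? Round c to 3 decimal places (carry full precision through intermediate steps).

90.428

Write 2903 = (1 + δ)μ, so δ = 2903/2222.22 − 1 = 0.3063513…
Then the exponent is δ²μ/(2 + δ) = (2903 − μ)² / (μ·(2 + δ)) = 90.427613.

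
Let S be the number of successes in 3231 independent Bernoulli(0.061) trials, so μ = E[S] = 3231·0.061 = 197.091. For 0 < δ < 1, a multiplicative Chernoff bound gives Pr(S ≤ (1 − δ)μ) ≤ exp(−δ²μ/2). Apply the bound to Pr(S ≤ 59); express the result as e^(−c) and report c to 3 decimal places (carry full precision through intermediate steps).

Write 59 = (1 − δ)μ, so δ = 1 − 59/197.091 = 0.7006459…
Then the exponent is δ²μ/2 = (μ − 59)²/(2μ) = 48.376446.

48.376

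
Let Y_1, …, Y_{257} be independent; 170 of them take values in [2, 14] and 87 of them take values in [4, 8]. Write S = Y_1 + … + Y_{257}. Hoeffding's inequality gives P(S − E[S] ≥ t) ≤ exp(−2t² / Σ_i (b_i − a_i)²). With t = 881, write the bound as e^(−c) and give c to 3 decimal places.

60.000

Σ(b_i − a_i)² = 170·12² + 87·4² = 25872.
c = 2t² / 25872 = 2·881² / 25872 = 60.0001.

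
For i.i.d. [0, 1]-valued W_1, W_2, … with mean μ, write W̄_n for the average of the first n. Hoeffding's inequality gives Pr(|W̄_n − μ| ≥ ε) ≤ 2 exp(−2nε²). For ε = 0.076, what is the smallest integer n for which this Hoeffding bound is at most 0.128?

238

Require 2·exp(−2nε²) ≤ 0.128, i.e. 2nε² ≥ ln(2/0.128) = 2.748872.
So n ≥ 2.748872 / (2·0.076²) = 237.956.
The smallest integer n is 238.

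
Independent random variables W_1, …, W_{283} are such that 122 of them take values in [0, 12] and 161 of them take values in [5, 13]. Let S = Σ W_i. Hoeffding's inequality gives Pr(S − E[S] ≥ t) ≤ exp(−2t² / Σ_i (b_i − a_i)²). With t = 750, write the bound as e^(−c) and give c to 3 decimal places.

Σ(b_i − a_i)² = 122·12² + 161·8² = 27872.
c = 2t² / 27872 = 2·750² / 27872 = 40.3631.

40.363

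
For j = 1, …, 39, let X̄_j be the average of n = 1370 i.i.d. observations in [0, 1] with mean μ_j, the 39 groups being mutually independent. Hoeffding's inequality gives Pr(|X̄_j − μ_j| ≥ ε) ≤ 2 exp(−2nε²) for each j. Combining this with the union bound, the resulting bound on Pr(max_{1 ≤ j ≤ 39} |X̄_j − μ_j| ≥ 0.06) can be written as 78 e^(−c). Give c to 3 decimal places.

Union bound over the 39 events: Pr(max_{1 ≤ j ≤ 39} |X̄_j − μ_j| ≥ 0.06) ≤ 39·2·exp(−2nε²) = 78 exp(−2·1370·0.06²).
So c = 2·1370·0.06² = 9.8640.

9.864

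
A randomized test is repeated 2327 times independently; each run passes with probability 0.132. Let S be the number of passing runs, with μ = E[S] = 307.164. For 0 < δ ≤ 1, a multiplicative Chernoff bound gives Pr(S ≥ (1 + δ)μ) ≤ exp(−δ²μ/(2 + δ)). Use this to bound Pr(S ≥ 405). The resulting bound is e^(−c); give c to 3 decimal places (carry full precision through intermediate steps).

13.441

Write 405 = (1 + δ)μ, so δ = 405/307.164 − 1 = 0.3185139…
Then the exponent is δ²μ/(2 + δ) = (405 − μ)² / (μ·(2 + δ)) = 13.440560.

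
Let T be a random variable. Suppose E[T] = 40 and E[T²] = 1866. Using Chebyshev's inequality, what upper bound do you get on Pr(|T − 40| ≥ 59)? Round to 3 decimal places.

Var(T) = E[T²] − (E[T])² = 1866 − 1600 = 266.
Chebyshev's inequality: Pr(|T − μ| ≥ t) ≤ Var(T)/t² = 266/3481 = 0.0764.

0.076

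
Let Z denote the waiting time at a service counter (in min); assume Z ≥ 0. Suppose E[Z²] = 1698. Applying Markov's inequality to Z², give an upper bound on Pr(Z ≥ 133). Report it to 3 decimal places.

Since Z ≥ 0, the event {Z ≥ 133} is the same as {Z² ≥ 17689}.
Markov's inequality applied to Z² gives Pr(Z² ≥ 17689) ≤ E[Z²]/17689 = 1698/17689 = 0.0960.

0.096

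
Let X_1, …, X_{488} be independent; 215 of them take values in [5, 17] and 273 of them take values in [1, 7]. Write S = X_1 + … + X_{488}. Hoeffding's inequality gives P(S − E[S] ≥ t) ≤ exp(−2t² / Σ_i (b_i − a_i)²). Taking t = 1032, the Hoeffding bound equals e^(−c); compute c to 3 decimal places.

52.222

Σ(b_i − a_i)² = 215·12² + 273·6² = 40788.
c = 2t² / 40788 = 2·1032² / 40788 = 52.2224.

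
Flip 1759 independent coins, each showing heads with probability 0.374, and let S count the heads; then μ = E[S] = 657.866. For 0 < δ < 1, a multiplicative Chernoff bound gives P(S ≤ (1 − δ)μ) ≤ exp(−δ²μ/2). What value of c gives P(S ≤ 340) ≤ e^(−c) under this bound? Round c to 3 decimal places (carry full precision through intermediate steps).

76.793

Write 340 = (1 − δ)μ, so δ = 1 − 340/657.866 = 0.4831774…
Then the exponent is δ²μ/2 = (μ − 340)²/(2μ) = 76.792838.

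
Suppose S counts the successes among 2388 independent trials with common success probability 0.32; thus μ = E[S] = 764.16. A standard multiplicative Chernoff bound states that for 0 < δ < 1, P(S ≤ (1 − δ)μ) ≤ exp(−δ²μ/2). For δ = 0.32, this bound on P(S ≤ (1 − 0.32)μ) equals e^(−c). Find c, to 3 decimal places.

c = δ²μ/2 = 0.32²·764.16/2 = 39.1250.

39.125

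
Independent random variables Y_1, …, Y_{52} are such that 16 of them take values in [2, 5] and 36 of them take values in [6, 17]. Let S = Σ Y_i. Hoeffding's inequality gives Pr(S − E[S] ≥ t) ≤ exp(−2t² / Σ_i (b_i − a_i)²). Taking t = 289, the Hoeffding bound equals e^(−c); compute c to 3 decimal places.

Σ(b_i − a_i)² = 16·3² + 36·11² = 4500.
c = 2t² / 4500 = 2·289² / 4500 = 37.1204.

37.120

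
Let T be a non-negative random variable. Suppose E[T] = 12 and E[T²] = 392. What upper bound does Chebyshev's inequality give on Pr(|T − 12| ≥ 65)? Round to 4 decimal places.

Var(T) = E[T²] − (E[T])² = 392 − 144 = 248.
Chebyshev's inequality: Pr(|T − μ| ≥ t) ≤ Var(T)/t² = 248/4225 = 0.0587.

0.0587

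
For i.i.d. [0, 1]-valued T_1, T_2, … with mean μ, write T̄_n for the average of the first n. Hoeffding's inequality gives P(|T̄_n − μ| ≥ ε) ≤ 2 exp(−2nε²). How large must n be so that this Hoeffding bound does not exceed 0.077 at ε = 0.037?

1190

Require 2·exp(−2nε²) ≤ 0.077, i.e. 2nε² ≥ ln(2/0.077) = 3.257097.
So n ≥ 3.257097 / (2·0.037²) = 1189.590.
The smallest integer n is 1190.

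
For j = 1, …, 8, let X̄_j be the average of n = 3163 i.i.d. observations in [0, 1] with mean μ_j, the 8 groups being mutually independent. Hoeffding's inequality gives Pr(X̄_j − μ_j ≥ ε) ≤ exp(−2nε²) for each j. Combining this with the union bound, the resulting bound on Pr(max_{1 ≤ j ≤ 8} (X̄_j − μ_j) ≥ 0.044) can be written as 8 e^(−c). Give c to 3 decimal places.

Union bound over the 8 events: Pr(max_{1 ≤ j ≤ 8} (X̄_j − μ_j) ≥ 0.044) ≤ 8·exp(−2nε²) = 8 exp(−2·3163·0.044²).
So c = 2·3163·0.044² = 12.2471.

12.247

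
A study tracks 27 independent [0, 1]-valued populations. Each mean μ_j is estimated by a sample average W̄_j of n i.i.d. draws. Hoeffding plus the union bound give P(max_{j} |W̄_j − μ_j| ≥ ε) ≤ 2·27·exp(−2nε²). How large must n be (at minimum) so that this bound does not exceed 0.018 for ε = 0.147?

Need 2·27·exp(−2nε²) ≤ 0.018, i.e. exp(−2nε²) ≤ 0.018/54.
So 2nε² ≥ ln(54/0.018) = 8.006368.
Hence n ≥ 8.006368/(2·0.147²) = 185.255.
The smallest integer n is 186.

186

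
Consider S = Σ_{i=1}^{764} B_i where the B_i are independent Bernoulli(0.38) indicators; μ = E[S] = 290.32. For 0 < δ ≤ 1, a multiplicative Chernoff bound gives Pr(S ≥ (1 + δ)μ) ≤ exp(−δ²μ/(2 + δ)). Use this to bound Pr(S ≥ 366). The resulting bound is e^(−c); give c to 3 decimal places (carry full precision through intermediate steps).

Write 366 = (1 + δ)μ, so δ = 366/290.32 − 1 = 0.2606779…
Then the exponent is δ²μ/(2 + δ) = (366 − μ)² / (μ·(2 + δ)) = 8.726631.

8.727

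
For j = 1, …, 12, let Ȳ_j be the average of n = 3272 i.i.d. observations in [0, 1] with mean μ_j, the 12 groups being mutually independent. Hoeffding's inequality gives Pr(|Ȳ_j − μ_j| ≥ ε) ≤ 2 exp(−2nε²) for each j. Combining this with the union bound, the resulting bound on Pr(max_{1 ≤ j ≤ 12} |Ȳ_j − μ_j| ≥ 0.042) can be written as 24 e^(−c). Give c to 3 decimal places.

11.544

Union bound over the 12 events: Pr(max_{1 ≤ j ≤ 12} |Ȳ_j − μ_j| ≥ 0.042) ≤ 12·2·exp(−2nε²) = 24 exp(−2·3272·0.042²).
So c = 2·3272·0.042² = 11.5436.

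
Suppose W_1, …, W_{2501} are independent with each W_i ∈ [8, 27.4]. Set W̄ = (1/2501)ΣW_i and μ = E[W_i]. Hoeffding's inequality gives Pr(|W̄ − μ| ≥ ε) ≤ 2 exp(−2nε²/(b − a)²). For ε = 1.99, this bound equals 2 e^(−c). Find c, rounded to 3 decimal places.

c = 2nε²/(b − a)² = 2·2501·1.99² / 19.4² = 52.6316.

52.632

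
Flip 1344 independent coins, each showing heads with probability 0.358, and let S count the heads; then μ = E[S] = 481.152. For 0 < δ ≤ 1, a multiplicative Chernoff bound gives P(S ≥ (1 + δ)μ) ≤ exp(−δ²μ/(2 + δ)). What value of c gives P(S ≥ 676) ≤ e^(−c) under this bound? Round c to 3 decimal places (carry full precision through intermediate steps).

32.810

Write 676 = (1 + δ)μ, so δ = 676/481.152 − 1 = 0.4049614…
Then the exponent is δ²μ/(2 + δ) = (676 − μ)² / (μ·(2 + δ)) = 32.809642.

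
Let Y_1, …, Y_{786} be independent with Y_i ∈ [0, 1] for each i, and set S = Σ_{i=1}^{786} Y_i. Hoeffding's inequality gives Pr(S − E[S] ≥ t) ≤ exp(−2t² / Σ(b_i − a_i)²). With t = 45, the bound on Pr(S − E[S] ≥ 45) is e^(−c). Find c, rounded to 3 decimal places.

Σ(b_i − a_i)² = 786·(1)² = 786.
c = 2t²/786 = 2·45²/786 = 5.1527.

5.153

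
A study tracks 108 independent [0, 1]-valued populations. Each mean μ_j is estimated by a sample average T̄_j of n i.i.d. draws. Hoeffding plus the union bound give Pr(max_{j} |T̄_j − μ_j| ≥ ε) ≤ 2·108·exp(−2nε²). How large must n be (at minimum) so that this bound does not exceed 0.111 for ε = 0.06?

Need 2·108·exp(−2nε²) ≤ 0.111, i.e. exp(−2nε²) ≤ 0.111/216.
So 2nε² ≥ ln(216/0.111) = 7.573503.
Hence n ≥ 7.573503/(2·0.06²) = 1051.875.
The smallest integer n is 1052.

1052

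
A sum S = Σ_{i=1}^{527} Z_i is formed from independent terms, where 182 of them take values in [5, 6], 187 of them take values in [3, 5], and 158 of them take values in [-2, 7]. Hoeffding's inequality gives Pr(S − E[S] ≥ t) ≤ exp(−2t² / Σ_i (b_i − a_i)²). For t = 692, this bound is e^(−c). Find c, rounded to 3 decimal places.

69.765

Σ(b_i − a_i)² = 182·1² + 187·2² + 158·9² = 13728.
c = 2t² / 13728 = 2·692² / 13728 = 69.7646.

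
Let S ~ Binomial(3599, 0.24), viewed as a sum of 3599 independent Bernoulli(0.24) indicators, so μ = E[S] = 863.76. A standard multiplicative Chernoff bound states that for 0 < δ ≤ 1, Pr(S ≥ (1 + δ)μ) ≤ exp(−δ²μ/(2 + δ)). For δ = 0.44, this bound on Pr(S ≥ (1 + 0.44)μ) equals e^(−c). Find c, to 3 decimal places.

68.534

c = δ²μ/(2 + δ) = 0.44²·863.76/(2 + 0.44) = 68.5344.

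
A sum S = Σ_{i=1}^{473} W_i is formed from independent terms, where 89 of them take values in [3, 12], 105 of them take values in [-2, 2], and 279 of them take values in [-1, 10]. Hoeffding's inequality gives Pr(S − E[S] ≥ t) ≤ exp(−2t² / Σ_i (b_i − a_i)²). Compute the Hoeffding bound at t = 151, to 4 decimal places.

0.3433

Σ(b_i − a_i)² = 89·9² + 105·4² + 279·11² = 42648.
Exponent = 2·151² / 42648 = 1.06926.
Bound = exp(−1.06926) = 0.34326.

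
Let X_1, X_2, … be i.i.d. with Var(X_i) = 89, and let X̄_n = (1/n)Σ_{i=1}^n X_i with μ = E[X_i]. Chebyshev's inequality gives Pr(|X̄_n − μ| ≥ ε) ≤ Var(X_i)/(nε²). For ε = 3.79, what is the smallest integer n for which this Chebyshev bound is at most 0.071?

Require 89/(n·3.79²) ≤ 0.071, i.e. n ≥ 89/(0.071·3.79²) = 87.268.
The smallest integer n is 88.

88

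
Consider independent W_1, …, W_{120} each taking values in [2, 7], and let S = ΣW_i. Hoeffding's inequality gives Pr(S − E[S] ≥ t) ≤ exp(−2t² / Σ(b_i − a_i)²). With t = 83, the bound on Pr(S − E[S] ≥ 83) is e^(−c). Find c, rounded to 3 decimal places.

Σ(b_i − a_i)² = 120·(5)² = 3000.
c = 2t²/3000 = 2·83²/3000 = 4.5927.

4.593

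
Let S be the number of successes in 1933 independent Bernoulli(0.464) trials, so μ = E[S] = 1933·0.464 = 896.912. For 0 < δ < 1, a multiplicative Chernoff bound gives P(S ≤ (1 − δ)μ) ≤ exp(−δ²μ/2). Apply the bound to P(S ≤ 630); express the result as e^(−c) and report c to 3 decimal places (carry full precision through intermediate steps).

Write 630 = (1 − δ)μ, so δ = 1 − 630/896.912 = 0.29759…
Then the exponent is δ²μ/2 = (μ − 630)²/(2μ) = 39.715165.

39.715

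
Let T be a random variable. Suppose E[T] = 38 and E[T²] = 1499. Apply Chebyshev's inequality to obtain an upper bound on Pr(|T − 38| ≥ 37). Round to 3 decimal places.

Var(T) = E[T²] − (E[T])² = 1499 − 1444 = 55.
Chebyshev's inequality: Pr(|T − μ| ≥ t) ≤ Var(T)/t² = 55/1369 = 0.0402.

0.040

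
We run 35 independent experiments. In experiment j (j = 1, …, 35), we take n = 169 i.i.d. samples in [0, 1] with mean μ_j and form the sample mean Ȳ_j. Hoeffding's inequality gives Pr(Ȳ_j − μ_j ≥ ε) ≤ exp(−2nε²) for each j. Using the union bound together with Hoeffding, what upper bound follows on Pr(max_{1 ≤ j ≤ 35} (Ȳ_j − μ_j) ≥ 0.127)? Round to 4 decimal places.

0.1501

Per-experiment Hoeffding bound: exp(−2·169·0.127²) = exp(−5.45160) = 0.0042894.
Union bound over 35 events: 35·0.0042894 = 0.15013.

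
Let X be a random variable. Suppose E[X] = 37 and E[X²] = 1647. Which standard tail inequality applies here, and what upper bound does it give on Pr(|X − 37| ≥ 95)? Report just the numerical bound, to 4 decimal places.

The first two moments determine the variance, so Chebyshev's inequality is the sharpest standard bound available.
Var(X) = E[X²] − (E[X])² = 1647 − 1369 = 278.
Chebyshev's inequality: Pr(|X − μ| ≥ t) ≤ Var(X)/t² = 278/9025 = 0.0308.

0.0308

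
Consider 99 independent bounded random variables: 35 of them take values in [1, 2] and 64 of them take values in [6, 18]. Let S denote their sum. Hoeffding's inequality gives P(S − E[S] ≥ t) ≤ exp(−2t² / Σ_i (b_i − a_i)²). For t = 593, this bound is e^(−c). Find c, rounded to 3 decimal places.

Σ(b_i − a_i)² = 35·1² + 64·12² = 9251.
c = 2t² / 9251 = 2·593² / 9251 = 76.0240.

76.024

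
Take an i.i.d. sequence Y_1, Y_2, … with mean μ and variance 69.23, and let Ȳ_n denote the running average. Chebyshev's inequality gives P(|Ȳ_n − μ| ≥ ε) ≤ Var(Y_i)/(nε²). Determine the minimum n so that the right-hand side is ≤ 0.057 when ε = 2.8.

155

Require 69.23/(n·2.8²) ≤ 0.057, i.e. n ≥ 69.23/(0.057·2.8²) = 154.919.
The smallest integer n is 155.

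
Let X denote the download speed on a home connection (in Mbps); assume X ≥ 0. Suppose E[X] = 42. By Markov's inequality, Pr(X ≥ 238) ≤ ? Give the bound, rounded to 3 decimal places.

Markov's inequality: for a non-negative random variable, Pr(X ≥ a) ≤ E[X]/a.
Here E[X] = 42 and a = 238, so the bound is 42/238 = 0.1765.

0.176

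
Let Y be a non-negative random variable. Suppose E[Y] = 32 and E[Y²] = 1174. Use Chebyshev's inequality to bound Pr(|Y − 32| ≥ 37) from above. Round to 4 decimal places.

0.1096

Var(Y) = E[Y²] − (E[Y])² = 1174 − 1024 = 150.
Chebyshev's inequality: Pr(|Y − μ| ≥ t) ≤ Var(Y)/t² = 150/1369 = 0.1096.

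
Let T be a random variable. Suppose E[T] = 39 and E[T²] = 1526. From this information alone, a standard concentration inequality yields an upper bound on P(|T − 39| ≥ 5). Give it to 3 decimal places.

0.200

The first two moments determine the variance, so Chebyshev's inequality is the sharpest standard bound available.
Var(T) = E[T²] − (E[T])² = 1526 − 1521 = 5.
Chebyshev's inequality: P(|T − μ| ≥ t) ≤ Var(T)/t² = 5/25 = 0.2000.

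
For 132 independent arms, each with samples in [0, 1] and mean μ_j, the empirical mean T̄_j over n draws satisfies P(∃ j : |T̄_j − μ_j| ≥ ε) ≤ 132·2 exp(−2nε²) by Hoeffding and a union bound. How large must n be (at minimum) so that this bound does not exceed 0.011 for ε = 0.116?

375

Need 2·132·exp(−2nε²) ≤ 0.011, i.e. exp(−2nε²) ≤ 0.011/264.
So 2nε² ≥ ln(264/0.011) = 10.085809.
Hence n ≥ 10.085809/(2·0.116²) = 374.770.
The smallest integer n is 375.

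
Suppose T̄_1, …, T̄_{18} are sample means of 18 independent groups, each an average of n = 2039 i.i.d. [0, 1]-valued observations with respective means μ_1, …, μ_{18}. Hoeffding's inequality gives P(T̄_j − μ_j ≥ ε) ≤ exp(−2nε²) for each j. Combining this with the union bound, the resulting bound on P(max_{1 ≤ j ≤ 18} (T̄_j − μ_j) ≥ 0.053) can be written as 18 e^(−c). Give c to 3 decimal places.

11.455

Union bound over the 18 events: P(max_{1 ≤ j ≤ 18} (T̄_j − μ_j) ≥ 0.053) ≤ 18·exp(−2nε²) = 18 exp(−2·2039·0.053²).
So c = 2·2039·0.053² = 11.4551.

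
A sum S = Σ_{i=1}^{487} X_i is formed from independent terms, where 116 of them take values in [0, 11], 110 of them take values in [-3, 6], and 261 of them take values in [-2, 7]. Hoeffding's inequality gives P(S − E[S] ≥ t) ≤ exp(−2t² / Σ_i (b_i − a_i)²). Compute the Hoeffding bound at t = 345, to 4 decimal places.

0.0045

Σ(b_i − a_i)² = 116·11² + 110·9² + 261·9² = 44087.
Exponent = 2·345² / 44087 = 5.39955.
Bound = exp(−5.39955) = 0.00452.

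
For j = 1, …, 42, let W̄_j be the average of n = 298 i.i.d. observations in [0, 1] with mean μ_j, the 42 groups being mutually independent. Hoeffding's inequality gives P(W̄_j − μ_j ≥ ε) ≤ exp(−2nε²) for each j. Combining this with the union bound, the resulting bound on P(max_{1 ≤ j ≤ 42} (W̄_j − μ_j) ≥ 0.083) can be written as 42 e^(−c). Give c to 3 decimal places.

4.106

Union bound over the 42 events: P(max_{1 ≤ j ≤ 42} (W̄_j − μ_j) ≥ 0.083) ≤ 42·exp(−2nε²) = 42 exp(−2·298·0.083²).
So c = 2·298·0.083² = 4.1058.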